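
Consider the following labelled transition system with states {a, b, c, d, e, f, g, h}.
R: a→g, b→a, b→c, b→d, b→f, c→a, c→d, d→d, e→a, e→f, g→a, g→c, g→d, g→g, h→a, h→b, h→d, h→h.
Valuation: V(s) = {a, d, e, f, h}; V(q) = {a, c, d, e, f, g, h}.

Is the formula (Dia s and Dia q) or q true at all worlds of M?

Yes

Let φ = (Dia s and Dia q) or q. Evaluate φ at each world:
  a (successors {g}): φ is true.
  b (successors {a, c, d, f}): φ is true.
  c (successors {a, d}): φ is true.
  d (successors {d}): φ is true.
  e (successors {a, f}): φ is true.
  f (successors ∅): φ is true.
  g (successors {a, c, d, g}): φ is true.
  h (successors {a, b, d, h}): φ is true.
For instance, at a:
  At a: Dia s and Dia q is false, q is true, so (Dia s and Dia q) or q is true.
    At a: Dia s is false, Dia q is true, so Dia s and Dia q is false.
      At a: Dia s requires s at some successor in {g}.
        At g: s is false.
      So Dia s is false at a.
      At a: Dia q requires q at some successor in {g}.
        q holds at g, so Dia q is true at a.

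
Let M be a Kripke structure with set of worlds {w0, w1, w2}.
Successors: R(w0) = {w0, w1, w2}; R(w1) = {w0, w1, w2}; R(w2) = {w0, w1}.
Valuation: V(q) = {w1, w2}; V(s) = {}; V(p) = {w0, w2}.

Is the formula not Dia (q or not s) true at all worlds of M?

Recall that Dia ψ holds at a world iff ψ holds at some accessible world.
Let φ = not Dia (q or not s). Evaluate φ at each world:
  w0 (successors {w0, w1, w2}): φ is false.
  w1 (successors {w0, w1, w2}): φ is false.
  w2 (successors {w0, w1}): φ is false.
Detail at w0 (counterexample):
  At w0: Dia (q or not s) is true, so not Dia (q or not s) is false.
    At w0: Dia (q or not s) requires q or not s at some successor in {w0, w1, w2}.
      q or not s holds at w0, so Dia (q or not s) is true at w0.

No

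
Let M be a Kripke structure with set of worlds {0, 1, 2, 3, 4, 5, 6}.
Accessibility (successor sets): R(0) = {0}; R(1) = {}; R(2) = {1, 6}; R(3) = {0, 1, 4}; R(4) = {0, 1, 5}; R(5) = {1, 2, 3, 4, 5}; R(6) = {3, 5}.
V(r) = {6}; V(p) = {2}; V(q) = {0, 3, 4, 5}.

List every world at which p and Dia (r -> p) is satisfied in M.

Let φ = p and Dia (r -> p). Evaluate φ at each world:
  0 (successors {0}): φ is false.
  1 (successors ∅): φ is false.
  2 (successors {1, 6}): φ is true.
  3 (successors {0, 1, 4}): φ is false.
  4 (successors {0, 1, 5}): φ is false.
  5 (successors {1, 2, 3, 4, 5}): φ is false.
  6 (successors {3, 5}): φ is false.
For instance, at 0:
  At 0: p is false, Dia (r -> p) is true, so p and Dia (r -> p) is false.
    At 0: Dia (r -> p) requires r -> p at some successor in {0}.
      r -> p holds at 0, so Dia (r -> p) is true at 0.
Satisfying worlds: {2}

2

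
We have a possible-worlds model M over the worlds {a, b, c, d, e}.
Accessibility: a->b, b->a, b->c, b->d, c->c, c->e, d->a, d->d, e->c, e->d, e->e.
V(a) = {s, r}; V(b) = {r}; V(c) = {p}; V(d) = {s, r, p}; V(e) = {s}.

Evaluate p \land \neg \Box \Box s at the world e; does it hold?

No

At e: p is false, \neg \Box \Box s is true, so p \land \neg \Box \Box s is false.
  At e: \Box \Box s is false, so \neg \Box \Box s is true.
    At e: \Box \Box s requires \Box s at every successor {c, d, e}.
      \Box s fails at c, so \Box \Box s is false at e.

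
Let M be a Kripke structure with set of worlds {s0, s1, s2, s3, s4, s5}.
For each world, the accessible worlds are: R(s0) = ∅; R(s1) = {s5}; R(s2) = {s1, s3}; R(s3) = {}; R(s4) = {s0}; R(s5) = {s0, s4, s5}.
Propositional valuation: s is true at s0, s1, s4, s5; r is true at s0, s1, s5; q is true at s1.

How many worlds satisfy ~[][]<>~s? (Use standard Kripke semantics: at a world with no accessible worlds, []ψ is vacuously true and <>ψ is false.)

3

Let φ = ~[][]<>~s. Evaluate φ at each world:
  s0 (successors ∅): φ is false.
  s1 (successors {s5}): φ is true.
  s2 (successors {s1, s3}): φ is true.
  s3 (successors ∅): φ is false.
  s4 (successors {s0}): φ is false.
  s5 (successors {s0, s4, s5}): φ is true.
For instance, at s1:
  At s1: [][]<>~s is false, so ~[][]<>~s is true.
    At s1: [][]<>~s requires []<>~s at every successor {s5}.
      []<>~s fails at s5, so [][]<>~s is false at s1.
Satisfying worlds: {s1, s2, s5}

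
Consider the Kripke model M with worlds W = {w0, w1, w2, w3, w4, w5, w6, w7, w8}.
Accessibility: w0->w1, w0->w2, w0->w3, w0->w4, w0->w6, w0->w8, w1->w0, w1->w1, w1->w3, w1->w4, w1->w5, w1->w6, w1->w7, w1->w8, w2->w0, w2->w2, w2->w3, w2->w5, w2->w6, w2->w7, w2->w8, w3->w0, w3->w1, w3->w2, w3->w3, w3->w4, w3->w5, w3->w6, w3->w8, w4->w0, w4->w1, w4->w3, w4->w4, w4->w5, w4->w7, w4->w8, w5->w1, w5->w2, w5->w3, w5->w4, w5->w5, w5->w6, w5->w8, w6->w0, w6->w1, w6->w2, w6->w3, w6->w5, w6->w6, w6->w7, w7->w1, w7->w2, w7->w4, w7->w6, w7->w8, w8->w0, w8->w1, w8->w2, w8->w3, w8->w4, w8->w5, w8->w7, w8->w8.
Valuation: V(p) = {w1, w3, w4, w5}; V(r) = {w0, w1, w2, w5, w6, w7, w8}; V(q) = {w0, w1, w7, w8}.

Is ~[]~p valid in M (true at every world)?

Let φ = ~[]~p. Evaluate φ at each world:
  w0 (successors {w1, w2, w3, w4, w6, w8}): φ is true.
  w1 (successors {w0, w1, w3, w4, w5, w6, w7, w8}): φ is true.
  w2 (successors {w0, w2, w3, w5, w6, w7, w8}): φ is true.
  w3 (successors {w0, w1, w2, w3, w4, w5, w6, w8}): φ is true.
  w4 (successors {w0, w1, w3, w4, w5, w7, w8}): φ is true.
  w5 (successors {w1, w2, w3, w4, w5, w6, w8}): φ is true.
  w6 (successors {w0, w1, w2, w3, w5, w6, w7}): φ is true.
  w7 (successors {w1, w2, w4, w6, w8}): φ is true.
  w8 (successors {w0, w1, w2, w3, w4, w5, w7, w8}): φ is true.
For instance, at w8:
  At w8: []~p is false, so ~[]~p is true.
    At w8: []~p requires ~p at every successor {w0, w1, w2, w3, w4, w5, w7, w8}.
      ~p fails at w1, so []~p is false at w8.

Yes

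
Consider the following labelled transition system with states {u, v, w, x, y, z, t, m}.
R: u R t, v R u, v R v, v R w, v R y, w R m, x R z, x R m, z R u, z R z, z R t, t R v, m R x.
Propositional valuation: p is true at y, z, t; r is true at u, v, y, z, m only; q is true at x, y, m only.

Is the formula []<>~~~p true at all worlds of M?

Let φ = []<>~~~p. Evaluate φ at each world:
  u (successors {t}): φ is true.
  v (successors {u, v, w, y}): φ is false.
  w (successors {m}): φ is true.
  x (successors {z, m}): φ is true.
  y (successors ∅): φ is true.
  z (successors {u, z, t}): φ is false.
  t (successors {v}): φ is true.
  m (successors {x}): φ is true.
Detail at v (counterexample):
  At v: []<>~~~p requires <>~~~p at every successor {u, v, w, y}.
    <>~~~p fails at u, so []<>~~~p is false at v.
      At u: <>~~~p requires ~~~p at some successor in {t}.
        At t: ~~~p is false.
      So <>~~~p is false at u.

No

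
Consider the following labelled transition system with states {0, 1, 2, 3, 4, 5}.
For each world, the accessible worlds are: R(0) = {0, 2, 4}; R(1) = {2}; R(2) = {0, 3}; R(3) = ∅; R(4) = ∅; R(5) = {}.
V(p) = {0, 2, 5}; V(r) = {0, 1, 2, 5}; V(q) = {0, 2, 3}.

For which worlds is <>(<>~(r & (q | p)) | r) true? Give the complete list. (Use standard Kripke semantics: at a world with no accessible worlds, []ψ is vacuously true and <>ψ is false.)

Let φ = <>(<>~(r & (q | p)) | r). Evaluate φ at each world:
  0 (successors {0, 2, 4}): φ is true.
  1 (successors {2}): φ is true.
  2 (successors {0, 3}): φ is true.
  3 (successors ∅): φ is false.
  4 (successors ∅): φ is false.
  5 (successors ∅): φ is false.
For instance, at 2:
  At 2: <>(<>~(r & (q | p)) | r) requires <>~(r & (q | p)) | r at some successor in {0, 3}.
    <>~(r & (q | p)) | r holds at 0, so <>(<>~(r & (q | p)) | r) is true at 2.
      At 0: <>~(r & (q | p)) is true, r is true, so <>~(r & (q | p)) | r is true.
Satisfying worlds: {0, 1, 2}

0, 1, 2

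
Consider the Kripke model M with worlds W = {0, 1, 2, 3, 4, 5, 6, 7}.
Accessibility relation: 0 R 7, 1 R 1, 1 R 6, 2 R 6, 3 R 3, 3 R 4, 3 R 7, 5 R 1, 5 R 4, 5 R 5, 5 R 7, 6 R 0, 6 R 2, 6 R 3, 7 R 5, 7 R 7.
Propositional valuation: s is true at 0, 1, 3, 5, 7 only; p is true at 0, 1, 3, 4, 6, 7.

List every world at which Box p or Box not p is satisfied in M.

Let φ = Box p or Box not p. Evaluate φ at each world:
  0 (successors {7}): φ is true.
  1 (successors {1, 6}): φ is true.
  2 (successors {6}): φ is true.
  3 (successors {3, 4, 7}): φ is true.
  4 (successors ∅): φ is true.
  5 (successors {1, 4, 5, 7}): φ is false.
  6 (successors {0, 2, 3}): φ is false.
  7 (successors {5, 7}): φ is false.
For instance, at 5:
  At 5: Box p is false, Box not p is false, so Box p or Box not p is false.
    At 5: Box p requires p at every successor {1, 4, 5, 7}.
      p fails at 5, so Box p is false at 5.
    At 5: Box not p requires not p at every successor {1, 4, 5, 7}.
      not p fails at 1, so Box not p is false at 5.
Satisfying worlds: {0, 1, 2, 3, 4}

0, 1, 2, 3, 4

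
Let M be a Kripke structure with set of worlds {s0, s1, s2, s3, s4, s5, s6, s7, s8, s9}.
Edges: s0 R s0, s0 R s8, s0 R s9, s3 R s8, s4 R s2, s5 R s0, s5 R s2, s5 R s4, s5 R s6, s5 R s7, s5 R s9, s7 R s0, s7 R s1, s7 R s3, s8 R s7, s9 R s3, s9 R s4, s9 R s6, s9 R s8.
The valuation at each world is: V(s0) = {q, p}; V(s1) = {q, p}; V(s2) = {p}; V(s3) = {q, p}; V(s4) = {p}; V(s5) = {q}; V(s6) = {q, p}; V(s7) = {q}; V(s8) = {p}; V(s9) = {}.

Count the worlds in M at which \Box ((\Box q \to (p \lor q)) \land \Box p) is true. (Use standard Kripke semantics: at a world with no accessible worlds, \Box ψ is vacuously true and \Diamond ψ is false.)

Let φ = \Box ((\Box q \to (p \lor q)) \land \Box p). Evaluate φ at each world:
  s0 (successors {s0, s8, s9}): φ is false.
  s1 (successors ∅): φ is true.
  s2 (successors ∅): φ is true.
  s3 (successors {s8}): φ is false.
  s4 (successors {s2}): φ is true.
  s5 (successors {s0, s2, s4, s6, s7, s9}): φ is false.
  s6 (successors ∅): φ is true.
  s7 (successors {s0, s1, s3}): φ is false.
  s8 (successors {s7}): φ is true.
  s9 (successors {s3, s4, s6, s8}): φ is false.
For instance, at s8:
  At s8: \Box ((\Box q \to (p \lor q)) \land \Box p) requires (\Box q \to (p \lor q)) \land \Box p at every successor {s7}.
      At s7: \Box q \to (p \lor q) is true, \Box p is true, so (\Box q \to (p \lor q)) \land \Box p is true.
  So \Box ((\Box q \to (p \lor q)) \land \Box p) is true at s8.
Satisfying worlds: {s1, s2, s4, s6, s8}

5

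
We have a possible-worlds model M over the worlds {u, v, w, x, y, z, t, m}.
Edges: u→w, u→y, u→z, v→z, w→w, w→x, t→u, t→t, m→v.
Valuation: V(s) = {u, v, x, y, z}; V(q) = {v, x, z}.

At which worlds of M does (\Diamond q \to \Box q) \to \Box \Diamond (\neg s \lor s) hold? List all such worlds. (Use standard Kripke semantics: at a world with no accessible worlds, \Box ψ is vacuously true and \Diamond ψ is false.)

u, w, x, y, z, t, m

Let φ = (\Diamond q \to \Box q) \to \Box \Diamond (\neg s \lor s). Evaluate φ at each world:
  u (successors {w, y, z}): φ is true.
  v (successors {z}): φ is false.
  w (successors {w, x}): φ is true.
  x (successors ∅): φ is true.
  y (successors ∅): φ is true.
  z (successors ∅): φ is true.
  t (successors {u, t}): φ is true.
  m (successors {v}): φ is true.
For instance, at v:
  At v: \Diamond q \to \Box q is true, \Box \Diamond (\neg s \lor s) is false, so (\Diamond q \to \Box q) \to \Box \Diamond (\neg s \lor s) is false.
    At v: \Diamond q is true, \Box q is true, so \Diamond q \to \Box q is true.
      At v: \Diamond q requires q at some successor in {z}.
        q holds at z, so \Diamond q is true at v.
      At v: \Box q requires q at every successor {z}.
        At z: q is true.
      So \Box q is true at v.
    At v: \Box \Diamond (\neg s \lor s) requires \Diamond (\neg s \lor s) at every successor {z}.
      \Diamond (\neg s \lor s) fails at z, so \Box \Diamond (\neg s \lor s) is false at v.
Satisfying worlds: {u, w, x, y, z, t, m}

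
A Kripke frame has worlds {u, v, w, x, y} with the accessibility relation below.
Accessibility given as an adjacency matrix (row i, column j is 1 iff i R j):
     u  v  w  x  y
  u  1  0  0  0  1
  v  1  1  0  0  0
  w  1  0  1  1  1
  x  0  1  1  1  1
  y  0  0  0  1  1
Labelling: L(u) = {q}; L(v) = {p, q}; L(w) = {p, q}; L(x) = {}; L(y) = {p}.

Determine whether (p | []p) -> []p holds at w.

No

At w: p | []p is true, []p is false, so (p | []p) -> []p is false.
  At w: p is true, []p is false, so p | []p is true.
    At w: []p requires p at every successor {u, w, x, y}.
      p fails at u, so []p is false at w.
  At w: []p requires p at every successor {u, w, x, y}.
    p fails at u, so []p is false at w.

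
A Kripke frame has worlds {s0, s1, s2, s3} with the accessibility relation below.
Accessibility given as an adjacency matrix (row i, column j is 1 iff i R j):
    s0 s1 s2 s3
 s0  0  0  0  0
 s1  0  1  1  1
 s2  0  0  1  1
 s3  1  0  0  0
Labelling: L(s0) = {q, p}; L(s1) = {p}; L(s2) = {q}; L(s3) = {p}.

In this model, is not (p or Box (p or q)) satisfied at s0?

No

Recall that Box ψ holds at a world iff ψ holds at every accessible world, and Dia ψ holds iff ψ holds at some accessible world.
At s0: p or Box (p or q) is true, so not (p or Box (p or q)) is false.
  At s0: p is true, Box (p or q) is true, so p or Box (p or q) is true.
    At s0: no accessible worlds, so Box (p or q) holds vacuously.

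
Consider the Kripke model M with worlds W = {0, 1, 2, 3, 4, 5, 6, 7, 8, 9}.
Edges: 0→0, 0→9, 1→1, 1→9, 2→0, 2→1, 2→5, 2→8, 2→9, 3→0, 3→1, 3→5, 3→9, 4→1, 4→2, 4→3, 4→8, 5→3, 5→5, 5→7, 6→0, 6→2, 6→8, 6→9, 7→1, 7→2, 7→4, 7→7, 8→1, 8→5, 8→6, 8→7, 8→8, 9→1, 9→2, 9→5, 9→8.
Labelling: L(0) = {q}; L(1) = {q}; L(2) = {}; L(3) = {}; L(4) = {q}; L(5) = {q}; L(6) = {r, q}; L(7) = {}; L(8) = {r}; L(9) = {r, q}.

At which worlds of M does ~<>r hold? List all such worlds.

5, 7

Let φ = ~<>r. Evaluate φ at each world:
  0 (successors {0, 9}): φ is false.
  1 (successors {1, 9}): φ is false.
  2 (successors {0, 1, 5, 8, 9}): φ is false.
  3 (successors {0, 1, 5, 9}): φ is false.
  4 (successors {1, 2, 3, 8}): φ is false.
  5 (successors {3, 5, 7}): φ is true.
  6 (successors {0, 2, 8, 9}): φ is false.
  7 (successors {1, 2, 4, 7}): φ is true.
  8 (successors {1, 5, 6, 7, 8}): φ is false.
  9 (successors {1, 2, 5, 8}): φ is false.
For instance, at 6:
  At 6: <>r is true, so ~<>r is false.
    At 6: <>r requires r at some successor in {0, 2, 8, 9}.
      r holds at 8, so <>r is true at 6.
Satisfying worlds: {5, 7}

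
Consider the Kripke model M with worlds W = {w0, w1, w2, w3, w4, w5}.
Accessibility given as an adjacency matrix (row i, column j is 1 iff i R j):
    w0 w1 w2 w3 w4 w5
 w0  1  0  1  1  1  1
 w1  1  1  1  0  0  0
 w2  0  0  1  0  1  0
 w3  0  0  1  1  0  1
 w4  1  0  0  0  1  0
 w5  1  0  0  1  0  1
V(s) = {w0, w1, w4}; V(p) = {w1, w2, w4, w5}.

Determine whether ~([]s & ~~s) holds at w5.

Recall that []ψ holds at a world iff ψ holds at every accessible world, and <>ψ holds iff ψ holds at some accessible world.
At w5: []s & ~~s is false, so ~([]s & ~~s) is true.
  At w5: []s is false, ~~s is false, so []s & ~~s is false.
    At w5: []s requires s at every successor {w0, w3, w5}.
      s fails at w3, so []s is false at w5.

Yes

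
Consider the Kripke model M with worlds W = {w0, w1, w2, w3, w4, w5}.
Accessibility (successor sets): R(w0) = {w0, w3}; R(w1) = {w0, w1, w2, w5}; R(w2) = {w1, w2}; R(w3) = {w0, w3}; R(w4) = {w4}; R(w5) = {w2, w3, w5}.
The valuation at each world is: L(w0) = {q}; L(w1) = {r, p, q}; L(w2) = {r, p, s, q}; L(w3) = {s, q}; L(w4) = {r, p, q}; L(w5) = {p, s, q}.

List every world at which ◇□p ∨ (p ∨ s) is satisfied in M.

Recall that □ψ holds at a world iff ψ holds at every accessible world, and ◇ψ holds iff ψ holds at some accessible world.
Let φ = ◇□p ∨ (p ∨ s). Evaluate φ at each world:
  w0 (successors {w0, w3}): φ is false.
  w1 (successors {w0, w1, w2, w5}): φ is true.
  w2 (successors {w1, w2}): φ is true.
  w3 (successors {w0, w3}): φ is true.
  w4 (successors {w4}): φ is true.
  w5 (successors {w2, w3, w5}): φ is true.
For instance, at w3:
  At w3: ◇□p is false, p ∨ s is true, so ◇□p ∨ (p ∨ s) is true.
    At w3: ◇□p requires □p at some successor in {w0, w3}.
      At w0: □p is false.
      At w3: □p is false.
    So ◇□p is false at w3.
Satisfying worlds: {w1, w2, w3, w4, w5}

w1, w2, w3, w4, w5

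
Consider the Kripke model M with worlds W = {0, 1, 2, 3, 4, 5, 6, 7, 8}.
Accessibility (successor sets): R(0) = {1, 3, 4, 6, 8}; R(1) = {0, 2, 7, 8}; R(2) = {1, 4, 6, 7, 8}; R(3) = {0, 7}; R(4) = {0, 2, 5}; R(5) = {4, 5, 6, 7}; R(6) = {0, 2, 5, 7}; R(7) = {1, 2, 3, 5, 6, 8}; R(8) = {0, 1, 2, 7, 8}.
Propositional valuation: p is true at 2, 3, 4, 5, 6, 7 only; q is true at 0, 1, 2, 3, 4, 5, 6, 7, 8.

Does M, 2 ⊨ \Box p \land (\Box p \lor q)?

At 2: \Box p is false, \Box p \lor q is true, so \Box p \land (\Box p \lor q) is false.
  At 2: \Box p requires p at every successor {1, 4, 6, 7, 8}.
    p fails at 1, so \Box p is false at 2.
  At 2: \Box p is false, q is true, so \Box p \lor q is true.
    At 2: \Box p requires p at every successor {1, 4, 6, 7, 8}.
      p fails at 1, so \Box p is false at 2.

No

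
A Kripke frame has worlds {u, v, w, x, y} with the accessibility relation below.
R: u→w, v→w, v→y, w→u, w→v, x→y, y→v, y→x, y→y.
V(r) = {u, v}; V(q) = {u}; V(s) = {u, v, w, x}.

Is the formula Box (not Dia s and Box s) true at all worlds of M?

No

Let φ = Box (not Dia s and Box s). Evaluate φ at each world:
  u (successors {w}): φ is false.
  v (successors {w, y}): φ is false.
  w (successors {u, v}): φ is false.
  x (successors {y}): φ is false.
  y (successors {v, x, y}): φ is false.
Detail at u (counterexample):
  At u: Box (not Dia s and Box s) requires not Dia s and Box s at every successor {w}.
    not Dia s and Box s fails at w, so Box (not Dia s and Box s) is false at u.
      At w: not Dia s is false, Box s is true, so not Dia s and Box s is false.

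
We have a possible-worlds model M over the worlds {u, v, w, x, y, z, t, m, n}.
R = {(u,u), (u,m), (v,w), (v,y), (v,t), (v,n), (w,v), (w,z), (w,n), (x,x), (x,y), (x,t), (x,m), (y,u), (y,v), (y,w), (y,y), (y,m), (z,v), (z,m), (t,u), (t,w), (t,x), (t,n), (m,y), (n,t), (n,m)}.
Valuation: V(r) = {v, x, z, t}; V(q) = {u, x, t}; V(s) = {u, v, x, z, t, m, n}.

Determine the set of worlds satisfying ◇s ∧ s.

u, v, x, z, t, n

Let φ = ◇s ∧ s. Evaluate φ at each world:
  u (successors {u, m}): φ is true.
  v (successors {w, y, t, n}): φ is true.
  w (successors {v, z, n}): φ is false.
  x (successors {x, y, t, m}): φ is true.
  y (successors {u, v, w, y, m}): φ is false.
  z (successors {v, m}): φ is true.
  t (successors {u, w, x, n}): φ is true.
  m (successors {y}): φ is false.
  n (successors {t, m}): φ is true.
For instance, at u:
  At u: ◇s is true, s is true, so ◇s ∧ s is true.
    At u: ◇s requires s at some successor in {u, m}.
      s holds at u, so ◇s is true at u.
Satisfying worlds: {u, v, x, z, t, n}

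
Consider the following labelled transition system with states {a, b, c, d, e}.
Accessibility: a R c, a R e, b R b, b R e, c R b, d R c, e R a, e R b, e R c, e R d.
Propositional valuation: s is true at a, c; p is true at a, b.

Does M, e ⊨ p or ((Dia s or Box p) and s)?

No

At e: p is false, (Dia s or Box p) and s is false, so p or ((Dia s or Box p) and s) is false.
  At e: Dia s or Box p is true, s is false, so (Dia s or Box p) and s is false.
    At e: Dia s is true, Box p is false, so Dia s or Box p is true.
      At e: Dia s requires s at some successor in {a, b, c, d}.
        s holds at a, so Dia s is true at e.
      At e: Box p requires p at every successor {a, b, c, d}.
        p fails at c, so Box p is false at e.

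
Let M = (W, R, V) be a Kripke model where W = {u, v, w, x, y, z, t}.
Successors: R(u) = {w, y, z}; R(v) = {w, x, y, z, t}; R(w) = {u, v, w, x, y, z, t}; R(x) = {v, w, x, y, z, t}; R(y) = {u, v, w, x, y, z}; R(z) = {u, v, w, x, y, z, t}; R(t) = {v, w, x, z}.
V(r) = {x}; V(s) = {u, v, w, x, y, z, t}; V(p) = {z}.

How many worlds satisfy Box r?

Let φ = Box r. Evaluate φ at each world:
  u (successors {w, y, z}): φ is false.
  v (successors {w, x, y, z, t}): φ is false.
  w (successors {u, v, w, x, y, z, t}): φ is false.
  x (successors {v, w, x, y, z, t}): φ is false.
  y (successors {u, v, w, x, y, z}): φ is false.
  z (successors {u, v, w, x, y, z, t}): φ is false.
  t (successors {v, w, x, z}): φ is false.
For instance, at x:
  At x: Box r requires r at every successor {v, w, x, y, z, t}.
    r fails at v, so Box r is false at x.
Satisfying worlds: none.

0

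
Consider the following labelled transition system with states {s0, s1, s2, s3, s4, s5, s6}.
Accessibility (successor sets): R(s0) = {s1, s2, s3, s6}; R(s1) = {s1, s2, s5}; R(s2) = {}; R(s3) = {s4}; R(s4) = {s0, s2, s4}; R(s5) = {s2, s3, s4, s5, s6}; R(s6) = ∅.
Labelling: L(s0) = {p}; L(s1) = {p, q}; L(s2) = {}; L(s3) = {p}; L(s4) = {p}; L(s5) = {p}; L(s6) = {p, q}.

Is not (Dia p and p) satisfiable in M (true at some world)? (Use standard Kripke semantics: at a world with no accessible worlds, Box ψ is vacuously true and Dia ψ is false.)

Recall that Dia ψ holds at a world iff ψ holds at some accessible world.
Let φ = not (Dia p and p). Evaluate φ at each world:
  s0 (successors {s1, s2, s3, s6}): φ is false.
  s1 (successors {s1, s2, s5}): φ is false.
  s2 (successors ∅): φ is true.
  s3 (successors {s4}): φ is false.
  s4 (successors {s0, s2, s4}): φ is false.
  s5 (successors {s2, s3, s4, s5, s6}): φ is false.
  s6 (successors ∅): φ is true.
Detail at s2 (witness):
  At s2: Dia p and p is false, so not (Dia p and p) is true.
    At s2: Dia p is false, p is false, so Dia p and p is false.
      At s2: no accessible worlds, so Dia p is false.

Yes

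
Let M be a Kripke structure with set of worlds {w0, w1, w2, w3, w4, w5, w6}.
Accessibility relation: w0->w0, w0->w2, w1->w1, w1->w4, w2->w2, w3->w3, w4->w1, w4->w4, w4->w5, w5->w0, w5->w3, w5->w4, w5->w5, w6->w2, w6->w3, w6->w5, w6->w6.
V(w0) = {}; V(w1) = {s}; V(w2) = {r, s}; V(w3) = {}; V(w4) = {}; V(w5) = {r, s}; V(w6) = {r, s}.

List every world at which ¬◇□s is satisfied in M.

w1, w3, w4, w5

Let φ = ¬◇□s. Evaluate φ at each world:
  w0 (successors {w0, w2}): φ is false.
  w1 (successors {w1, w4}): φ is true.
  w2 (successors {w2}): φ is false.
  w3 (successors {w3}): φ is true.
  w4 (successors {w1, w4, w5}): φ is true.
  w5 (successors {w0, w3, w4, w5}): φ is true.
  w6 (successors {w2, w3, w5, w6}): φ is false.
For instance, at w5:
  At w5: ◇□s is false, so ¬◇□s is true.
    At w5: ◇□s requires □s at some successor in {w0, w3, w4, w5}.
      At w0: □s is false.
      At w3: □s is false.
      At w4: □s is false.
      At w5: □s is false.
    So ◇□s is false at w5.
Satisfying worlds: {w1, w3, w4, w5}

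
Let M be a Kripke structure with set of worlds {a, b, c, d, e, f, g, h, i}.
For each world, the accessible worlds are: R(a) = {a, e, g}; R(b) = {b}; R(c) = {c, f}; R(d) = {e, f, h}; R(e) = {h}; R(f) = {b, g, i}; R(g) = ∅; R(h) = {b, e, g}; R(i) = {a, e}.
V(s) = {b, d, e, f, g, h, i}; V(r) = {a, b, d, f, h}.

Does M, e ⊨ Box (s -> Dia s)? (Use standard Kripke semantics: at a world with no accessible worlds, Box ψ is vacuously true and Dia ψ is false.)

Yes

At e: Box (s -> Dia s) requires s -> Dia s at every successor {h}.
    At h: s is true, Dia s is true, so s -> Dia s is true.
      At h: Dia s requires s at some successor in {b, e, g}.
        s holds at b, so Dia s is true at h.
So Box (s -> Dia s) is true at e.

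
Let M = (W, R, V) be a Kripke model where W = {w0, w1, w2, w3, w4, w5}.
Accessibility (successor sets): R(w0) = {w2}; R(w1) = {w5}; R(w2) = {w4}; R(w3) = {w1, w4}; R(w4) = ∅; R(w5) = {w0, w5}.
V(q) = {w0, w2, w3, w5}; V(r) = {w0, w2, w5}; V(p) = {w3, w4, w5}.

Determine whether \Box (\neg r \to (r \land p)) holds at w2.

No

At w2: \Box (\neg r \to (r \land p)) requires \neg r \to (r \land p) at every successor {w4}.
  \neg r \to (r \land p) fails at w4, so \Box (\neg r \to (r \land p)) is false at w2.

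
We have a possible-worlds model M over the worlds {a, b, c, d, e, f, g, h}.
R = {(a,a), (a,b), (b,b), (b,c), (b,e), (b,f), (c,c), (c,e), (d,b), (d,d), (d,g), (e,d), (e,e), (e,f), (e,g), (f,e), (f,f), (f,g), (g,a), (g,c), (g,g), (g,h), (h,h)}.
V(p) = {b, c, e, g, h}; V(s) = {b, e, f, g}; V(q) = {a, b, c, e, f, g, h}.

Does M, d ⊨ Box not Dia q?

No

At d: Box not Dia q requires not Dia q at every successor {b, d, g}.
  not Dia q fails at b, so Box not Dia q is false at d.
    At b: Dia q is true, so not Dia q is false.
      At b: Dia q requires q at some successor in {b, c, e, f}.
        q holds at b, so Dia q is true at b.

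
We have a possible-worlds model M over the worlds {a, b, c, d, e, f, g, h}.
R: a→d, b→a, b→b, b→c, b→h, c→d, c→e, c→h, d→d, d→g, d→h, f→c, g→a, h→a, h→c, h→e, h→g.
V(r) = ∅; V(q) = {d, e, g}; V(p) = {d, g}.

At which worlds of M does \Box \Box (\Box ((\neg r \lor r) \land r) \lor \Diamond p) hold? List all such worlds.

e, f, g, h

Recall that \Box ψ holds at a world iff ψ holds at every accessible world, and \Diamond ψ holds iff ψ holds at some accessible world.
Let φ = \Box \Box (\Box ((\neg r \lor r) \land r) \lor \Diamond p). Evaluate φ at each world:
  a (successors {d}): φ is false.
  b (successors {a, b, c, h}): φ is false.
  c (successors {d, e, h}): φ is false.
  d (successors {d, g, h}): φ is false.
  e (successors ∅): φ is true.
  f (successors {c}): φ is true.
  g (successors {a}): φ is true.
  h (successors {a, c, e, g}): φ is true.
For instance, at f:
  At f: \Box \Box (\Box ((\neg r \lor r) \land r) \lor \Diamond p) requires \Box (\Box ((\neg r \lor r) \land r) \lor \Diamond p) at every successor {c}.
      At c: \Box (\Box ((\neg r \lor r) \land r) \lor \Diamond p) requires \Box ((\neg r \lor r) \land r) \lor \Diamond p at every successor {d, e, h}.
        At d: \Box ((\neg r \lor r) \land r) \lor \Diamond p is true.
        At e: \Box ((\neg r \lor r) \land r) \lor \Diamond p is true.
        At h: \Box ((\neg r \lor r) \land r) \lor \Diamond p is true.
      So \Box (\Box ((\neg r \lor r) \land r) \lor \Diamond p) is true at c.
  So \Box \Box (\Box ((\neg r \lor r) \land r) \lor \Diamond p) is true at f.
Satisfying worlds: {e, f, g, h}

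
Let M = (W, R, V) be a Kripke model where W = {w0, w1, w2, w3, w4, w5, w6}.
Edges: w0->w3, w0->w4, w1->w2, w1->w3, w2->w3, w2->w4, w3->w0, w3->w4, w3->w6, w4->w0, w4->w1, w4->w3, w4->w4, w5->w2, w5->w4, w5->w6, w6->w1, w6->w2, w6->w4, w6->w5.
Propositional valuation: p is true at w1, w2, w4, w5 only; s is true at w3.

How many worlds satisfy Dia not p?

6

Recall that Dia ψ holds at a world iff ψ holds at some accessible world.
Let φ = Dia not p. Evaluate φ at each world:
  w0 (successors {w3, w4}): φ is true.
  w1 (successors {w2, w3}): φ is true.
  w2 (successors {w3, w4}): φ is true.
  w3 (successors {w0, w4, w6}): φ is true.
  w4 (successors {w0, w1, w3, w4}): φ is true.
  w5 (successors {w2, w4, w6}): φ is true.
  w6 (successors {w1, w2, w4, w5}): φ is false.
For instance, at w6:
  At w6: Dia not p requires not p at some successor in {w1, w2, w4, w5}.
    At w1: not p is false.
    At w2: not p is false.
    At w4: not p is false.
    At w5: not p is false.
  So Dia not p is false at w6.
Satisfying worlds: {w0, w1, w2, w3, w4, w5}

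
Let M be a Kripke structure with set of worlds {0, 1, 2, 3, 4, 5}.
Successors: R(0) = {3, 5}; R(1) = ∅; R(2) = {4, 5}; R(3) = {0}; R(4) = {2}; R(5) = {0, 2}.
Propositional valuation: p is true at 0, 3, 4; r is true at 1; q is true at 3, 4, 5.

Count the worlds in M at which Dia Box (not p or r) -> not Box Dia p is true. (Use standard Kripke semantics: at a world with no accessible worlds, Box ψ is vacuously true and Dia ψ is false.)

6

Let φ = Dia Box (not p or r) -> not Box Dia p. Evaluate φ at each world:
  0 (successors {3, 5}): φ is true.
  1 (successors ∅): φ is true.
  2 (successors {4, 5}): φ is true.
  3 (successors {0}): φ is true.
  4 (successors {2}): φ is true.
  5 (successors {0, 2}): φ is true.
For instance, at 5:
  At 5: Dia Box (not p or r) is false, not Box Dia p is false, so Dia Box (not p or r) -> not Box Dia p is true.
    At 5: Dia Box (not p or r) requires Box (not p or r) at some successor in {0, 2}.
      At 0: Box (not p or r) is false.
      At 2: Box (not p or r) is false.
    So Dia Box (not p or r) is false at 5.
    At 5: Box Dia p is true, so not Box Dia p is false.
      At 5: Box Dia p requires Dia p at every successor {0, 2}.
        At 0: Dia p is true.
        At 2: Dia p is true.
      So Box Dia p is true at 5.
Satisfying worlds: {0, 1, 2, 3, 4, 5}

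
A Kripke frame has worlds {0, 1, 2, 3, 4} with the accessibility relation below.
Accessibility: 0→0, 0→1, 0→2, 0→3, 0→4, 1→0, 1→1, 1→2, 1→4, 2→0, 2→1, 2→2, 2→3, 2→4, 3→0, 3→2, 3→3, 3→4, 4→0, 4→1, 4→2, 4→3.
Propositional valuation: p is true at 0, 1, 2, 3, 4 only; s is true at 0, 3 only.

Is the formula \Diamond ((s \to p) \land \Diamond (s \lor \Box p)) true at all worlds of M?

Yes

Let φ = \Diamond ((s \to p) \land \Diamond (s \lor \Box p)). Evaluate φ at each world:
  0 (successors {0, 1, 2, 3, 4}): φ is true.
  1 (successors {0, 1, 2, 4}): φ is true.
  2 (successors {0, 1, 2, 3, 4}): φ is true.
  3 (successors {0, 2, 3, 4}): φ is true.
  4 (successors {0, 1, 2, 3}): φ is true.
For instance, at 2:
  At 2: \Diamond ((s \to p) \land \Diamond (s \lor \Box p)) requires (s \to p) \land \Diamond (s \lor \Box p) at some successor in {0, 1, 2, 3, 4}.
    (s \to p) \land \Diamond (s \lor \Box p) holds at 0, so \Diamond ((s \to p) \land \Diamond (s \lor \Box p)) is true at 2.
      At 0: s \to p is true, \Diamond (s \lor \Box p) is true, so (s \to p) \land \Diamond (s \lor \Box p) is true.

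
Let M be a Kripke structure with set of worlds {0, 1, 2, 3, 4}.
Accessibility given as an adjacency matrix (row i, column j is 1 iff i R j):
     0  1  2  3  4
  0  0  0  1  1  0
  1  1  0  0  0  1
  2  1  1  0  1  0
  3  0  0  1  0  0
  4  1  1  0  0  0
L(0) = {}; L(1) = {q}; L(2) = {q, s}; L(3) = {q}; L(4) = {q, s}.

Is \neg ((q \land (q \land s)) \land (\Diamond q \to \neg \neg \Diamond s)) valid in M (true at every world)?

Let φ = \neg ((q \land (q \land s)) \land (\Diamond q \to \neg \neg \Diamond s)). Evaluate φ at each world:
  0 (successors {2, 3}): φ is true.
  1 (successors {0, 4}): φ is true.
  2 (successors {0, 1, 3}): φ is true.
  3 (successors {2}): φ is true.
  4 (successors {0, 1}): φ is true.
For instance, at 4:
  At 4: (q \land (q \land s)) \land (\Diamond q \to \neg \neg \Diamond s) is false, so \neg ((q \land (q \land s)) \land (\Diamond q \to \neg \neg \Diamond s)) is true.
    At 4: q \land (q \land s) is true, \Diamond q \to \neg \neg \Diamond s is false, so (q \land (q \land s)) \land (\Diamond q \to \neg \neg \Diamond s) is false.
      At 4: \Diamond q is true, \neg \neg \Diamond s is false, so \Diamond q \to \neg \neg \Diamond s is false.

Yes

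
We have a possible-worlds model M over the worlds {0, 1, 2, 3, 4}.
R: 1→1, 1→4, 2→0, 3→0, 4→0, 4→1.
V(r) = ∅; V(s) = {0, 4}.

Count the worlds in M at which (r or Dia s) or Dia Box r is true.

4

Let φ = (r or Dia s) or Dia Box r. Evaluate φ at each world:
  0 (successors ∅): φ is false.
  1 (successors {1, 4}): φ is true.
  2 (successors {0}): φ is true.
  3 (successors {0}): φ is true.
  4 (successors {0, 1}): φ is true.
For instance, at 4:
  At 4: r or Dia s is true, Dia Box r is true, so (r or Dia s) or Dia Box r is true.
    At 4: r is false, Dia s is true, so r or Dia s is true.
      At 4: Dia s requires s at some successor in {0, 1}.
        s holds at 0, so Dia s is true at 4.
    At 4: Dia Box r requires Box r at some successor in {0, 1}.
      Box r holds at 0, so Dia Box r is true at 4.
Satisfying worlds: {1, 2, 3, 4}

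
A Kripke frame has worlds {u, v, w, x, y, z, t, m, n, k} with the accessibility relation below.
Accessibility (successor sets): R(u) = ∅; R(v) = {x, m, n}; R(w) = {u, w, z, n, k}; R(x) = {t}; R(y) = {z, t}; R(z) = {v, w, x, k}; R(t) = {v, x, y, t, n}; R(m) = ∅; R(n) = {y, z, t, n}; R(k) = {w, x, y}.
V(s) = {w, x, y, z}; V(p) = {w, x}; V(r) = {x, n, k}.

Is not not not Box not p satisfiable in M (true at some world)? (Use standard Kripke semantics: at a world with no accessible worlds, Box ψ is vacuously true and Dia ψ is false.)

Recall that Box ψ holds at a world iff ψ holds at every accessible world, and Dia ψ holds iff ψ holds at some accessible world.
Let φ = not not not Box not p. Evaluate φ at each world:
  u (successors ∅): φ is false.
  v (successors {x, m, n}): φ is true.
  w (successors {u, w, z, n, k}): φ is true.
  x (successors {t}): φ is false.
  y (successors {z, t}): φ is false.
  z (successors {v, w, x, k}): φ is true.
  t (successors {v, x, y, t, n}): φ is true.
  m (successors ∅): φ is false.
  n (successors {y, z, t, n}): φ is false.
  k (successors {w, x, y}): φ is true.
Detail at v (witness):
  At v: not not Box not p is false, so not not not Box not p is true.
    At v: not Box not p is true, so not not Box not p is false.
      At v: Box not p is false, so not Box not p is true.

Yes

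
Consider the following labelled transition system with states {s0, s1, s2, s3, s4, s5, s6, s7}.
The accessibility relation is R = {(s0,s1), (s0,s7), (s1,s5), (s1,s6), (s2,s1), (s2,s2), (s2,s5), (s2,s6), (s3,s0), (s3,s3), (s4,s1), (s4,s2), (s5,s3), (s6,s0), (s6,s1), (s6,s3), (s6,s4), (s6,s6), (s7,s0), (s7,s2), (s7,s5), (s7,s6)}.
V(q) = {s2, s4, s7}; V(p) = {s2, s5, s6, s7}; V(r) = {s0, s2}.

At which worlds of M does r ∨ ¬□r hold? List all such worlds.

s0, s1, s2, s3, s4, s5, s6, s7

Let φ = r ∨ ¬□r. Evaluate φ at each world:
  s0 (successors {s1, s7}): φ is true.
  s1 (successors {s5, s6}): φ is true.
  s2 (successors {s1, s2, s5, s6}): φ is true.
  s3 (successors {s0, s3}): φ is true.
  s4 (successors {s1, s2}): φ is true.
  s5 (successors {s3}): φ is true.
  s6 (successors {s0, s1, s3, s4, s6}): φ is true.
  s7 (successors {s0, s2, s5, s6}): φ is true.
For instance, at s7:
  At s7: r is false, ¬□r is true, so r ∨ ¬□r is true.
    At s7: □r is false, so ¬□r is true.
      At s7: □r requires r at every successor {s0, s2, s5, s6}.
        r fails at s5, so □r is false at s7.
Satisfying worlds: {s0, s1, s2, s3, s4, s5, s6, s7}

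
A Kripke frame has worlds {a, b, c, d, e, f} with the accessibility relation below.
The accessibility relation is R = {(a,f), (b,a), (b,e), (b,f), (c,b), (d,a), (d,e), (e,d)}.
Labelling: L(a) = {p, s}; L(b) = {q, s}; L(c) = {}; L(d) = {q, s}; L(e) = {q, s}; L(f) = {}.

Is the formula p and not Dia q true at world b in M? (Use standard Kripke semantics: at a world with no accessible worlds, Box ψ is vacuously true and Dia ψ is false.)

At b: p is false, not Dia q is false, so p and not Dia q is false.
  At b: Dia q is true, so not Dia q is false.
    At b: Dia q requires q at some successor in {a, e, f}.
      q holds at e, so Dia q is true at b.

No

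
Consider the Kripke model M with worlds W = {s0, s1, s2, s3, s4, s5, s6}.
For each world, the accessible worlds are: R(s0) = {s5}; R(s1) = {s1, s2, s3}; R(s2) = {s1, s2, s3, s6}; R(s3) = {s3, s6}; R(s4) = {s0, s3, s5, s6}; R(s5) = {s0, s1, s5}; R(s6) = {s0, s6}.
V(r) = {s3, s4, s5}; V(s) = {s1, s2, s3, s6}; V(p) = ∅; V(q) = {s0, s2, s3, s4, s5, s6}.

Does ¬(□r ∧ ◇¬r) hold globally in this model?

Yes

Recall that □ψ holds at a world iff ψ holds at every accessible world, and ◇ψ holds iff ψ holds at some accessible world.
Let φ = ¬(□r ∧ ◇¬r). Evaluate φ at each world:
  s0 (successors {s5}): φ is true.
  s1 (successors {s1, s2, s3}): φ is true.
  s2 (successors {s1, s2, s3, s6}): φ is true.
  s3 (successors {s3, s6}): φ is true.
  s4 (successors {s0, s3, s5, s6}): φ is true.
  s5 (successors {s0, s1, s5}): φ is true.
  s6 (successors {s0, s6}): φ is true.
For instance, at s3:
  At s3: □r ∧ ◇¬r is false, so ¬(□r ∧ ◇¬r) is true.
    At s3: □r is false, ◇¬r is true, so □r ∧ ◇¬r is false.
      At s3: □r requires r at every successor {s3, s6}.
        r fails at s6, so □r is false at s3.
      At s3: ◇¬r requires ¬r at some successor in {s3, s6}.
        ¬r holds at s6, so ◇¬r is true at s3.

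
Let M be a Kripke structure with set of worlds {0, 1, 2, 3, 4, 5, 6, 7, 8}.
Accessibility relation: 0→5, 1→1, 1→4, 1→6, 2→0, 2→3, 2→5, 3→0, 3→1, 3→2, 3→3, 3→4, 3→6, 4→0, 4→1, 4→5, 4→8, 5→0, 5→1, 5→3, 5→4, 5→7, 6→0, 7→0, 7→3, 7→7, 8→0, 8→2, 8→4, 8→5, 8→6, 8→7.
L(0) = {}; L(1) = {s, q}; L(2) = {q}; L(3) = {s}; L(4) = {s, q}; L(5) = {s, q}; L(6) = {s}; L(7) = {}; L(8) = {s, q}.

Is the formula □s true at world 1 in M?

Yes

Recall that □ψ holds at a world iff ψ holds at every accessible world, and ◇ψ holds iff ψ holds at some accessible world.
At 1: □s requires s at every successor {1, 4, 6}.
  At 1: s is true.
  At 4: s is true.
  At 6: s is true.
So □s is true at 1.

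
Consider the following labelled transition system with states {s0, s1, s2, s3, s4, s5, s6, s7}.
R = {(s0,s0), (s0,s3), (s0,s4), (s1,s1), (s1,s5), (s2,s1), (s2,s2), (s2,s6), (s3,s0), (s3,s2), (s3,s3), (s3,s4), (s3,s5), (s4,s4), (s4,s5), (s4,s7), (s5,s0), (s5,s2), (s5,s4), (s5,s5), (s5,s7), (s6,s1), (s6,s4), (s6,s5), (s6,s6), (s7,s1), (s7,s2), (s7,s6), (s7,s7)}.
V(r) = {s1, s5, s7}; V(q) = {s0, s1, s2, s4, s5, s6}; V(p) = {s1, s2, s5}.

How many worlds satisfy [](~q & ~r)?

Let φ = [](~q & ~r). Evaluate φ at each world:
  s0 (successors {s0, s3, s4}): φ is false.
  s1 (successors {s1, s5}): φ is false.
  s2 (successors {s1, s2, s6}): φ is false.
  s3 (successors {s0, s2, s3, s4, s5}): φ is false.
  s4 (successors {s4, s5, s7}): φ is false.
  s5 (successors {s0, s2, s4, s5, s7}): φ is false.
  s6 (successors {s1, s4, s5, s6}): φ is false.
  s7 (successors {s1, s2, s6, s7}): φ is false.
For instance, at s1:
  At s1: [](~q & ~r) requires ~q & ~r at every successor {s1, s5}.
    ~q & ~r fails at s1, so [](~q & ~r) is false at s1.
Satisfying worlds: none.

0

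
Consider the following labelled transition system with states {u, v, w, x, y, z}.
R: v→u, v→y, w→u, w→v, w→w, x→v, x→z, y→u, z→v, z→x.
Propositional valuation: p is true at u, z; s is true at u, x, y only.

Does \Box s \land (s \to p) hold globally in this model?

Recall that \Box ψ holds at a world iff ψ holds at every accessible world, and \Diamond ψ holds iff ψ holds at some accessible world.
Let φ = \Box s \land (s \to p). Evaluate φ at each world:
  u (successors ∅): φ is true.
  v (successors {u, y}): φ is true.
  w (successors {u, v, w}): φ is false.
  x (successors {v, z}): φ is false.
  y (successors {u}): φ is false.
  z (successors {v, x}): φ is false.
Detail at w (counterexample):
  At w: \Box s is false, s \to p is true, so \Box s \land (s \to p) is false.
    At w: \Box s requires s at every successor {u, v, w}.
      s fails at v, so \Box s is false at w.

No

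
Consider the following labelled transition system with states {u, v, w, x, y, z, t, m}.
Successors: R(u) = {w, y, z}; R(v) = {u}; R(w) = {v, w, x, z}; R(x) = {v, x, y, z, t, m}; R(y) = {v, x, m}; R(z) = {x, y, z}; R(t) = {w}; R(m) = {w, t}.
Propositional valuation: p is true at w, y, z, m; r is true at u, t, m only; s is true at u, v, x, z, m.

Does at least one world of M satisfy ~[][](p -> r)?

Let φ = ~[][](p -> r). Evaluate φ at each world:
  u (successors {w, y, z}): φ is true.
  v (successors {u}): φ is true.
  w (successors {v, w, x, z}): φ is true.
  x (successors {v, x, y, z, t, m}): φ is true.
  y (successors {v, x, m}): φ is true.
  z (successors {x, y, z}): φ is true.
  t (successors {w}): φ is true.
  m (successors {w, t}): φ is true.
Detail at u (witness):
  At u: [][](p -> r) is false, so ~[][](p -> r) is true.
    At u: [][](p -> r) requires [](p -> r) at every successor {w, y, z}.
      [](p -> r) fails at w, so [][](p -> r) is false at u.

Yes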